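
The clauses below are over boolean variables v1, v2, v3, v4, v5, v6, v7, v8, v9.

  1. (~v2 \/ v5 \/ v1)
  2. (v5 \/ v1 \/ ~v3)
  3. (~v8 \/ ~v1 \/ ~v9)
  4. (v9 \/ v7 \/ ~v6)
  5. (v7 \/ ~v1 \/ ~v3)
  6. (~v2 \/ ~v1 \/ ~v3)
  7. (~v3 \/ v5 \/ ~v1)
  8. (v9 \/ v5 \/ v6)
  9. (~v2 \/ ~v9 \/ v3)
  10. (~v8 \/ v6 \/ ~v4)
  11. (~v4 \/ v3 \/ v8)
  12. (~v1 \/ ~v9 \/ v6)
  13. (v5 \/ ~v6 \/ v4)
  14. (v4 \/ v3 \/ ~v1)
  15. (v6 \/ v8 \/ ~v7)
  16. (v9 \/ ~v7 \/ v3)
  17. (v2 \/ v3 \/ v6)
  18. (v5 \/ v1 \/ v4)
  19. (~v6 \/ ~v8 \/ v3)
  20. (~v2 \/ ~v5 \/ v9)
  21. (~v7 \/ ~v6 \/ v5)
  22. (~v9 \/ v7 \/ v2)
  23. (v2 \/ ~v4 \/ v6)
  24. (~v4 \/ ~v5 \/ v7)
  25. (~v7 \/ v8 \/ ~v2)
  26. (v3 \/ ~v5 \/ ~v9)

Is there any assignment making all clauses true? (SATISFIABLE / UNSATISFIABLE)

Set v1 = True and propagate.
Set v2 = False and propagate.
Branch on v3: take v3 = True.
  then v7 is forced to True.
  then v5 is forced to True.
The remaining clauses are satisfied by v4 = True, v6 = True, v8 = False, v9 = True.
So v1 = T, v2 = F, v3 = T, v4 = T, v5 = T, v6 = T, v7 = T, v8 = F, v9 = T is a satisfying assignment.

SATISFIABLE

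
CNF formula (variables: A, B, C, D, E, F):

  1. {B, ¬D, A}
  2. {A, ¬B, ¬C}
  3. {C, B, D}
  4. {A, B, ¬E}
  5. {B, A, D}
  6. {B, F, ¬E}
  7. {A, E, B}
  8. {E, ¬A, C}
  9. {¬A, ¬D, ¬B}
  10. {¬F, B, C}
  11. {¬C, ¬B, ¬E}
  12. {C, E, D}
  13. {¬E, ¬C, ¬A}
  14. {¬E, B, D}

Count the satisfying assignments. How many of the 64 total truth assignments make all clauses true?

Split on B, then A.
  B=1, A=1: remaining (C,D,E,F) ∈ {(0,0,1,0); (0,0,1,1); (1,0,0,0); (1,0,0,1)} — 4.
  B=1, A=0: F free; 3 ways for (C,D,E) × 2^1 = 6.
  B=0, A=1: remaining (C,D,E,F) ∈ {(1,0,0,0); (1,0,0,1); (1,1,0,0); (1,1,0,1)} — 4.
  B=0, A=0: a clause becomes empty — 0.
Total: 4 + 6 + 4 + 0 = 14.

14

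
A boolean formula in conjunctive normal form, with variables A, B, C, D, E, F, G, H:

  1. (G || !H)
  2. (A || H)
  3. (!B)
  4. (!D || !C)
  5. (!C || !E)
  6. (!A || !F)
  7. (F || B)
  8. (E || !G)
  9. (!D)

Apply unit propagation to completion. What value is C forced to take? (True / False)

(!B) is a unit clause: B = False.
In (F || B), B is now false; F must hold, so F = True.
From (!A || !F) and F = True: A = False.
From (H || A) and A = False: H = True.
From (G || !H) and H = True: G = True.
(!G || E) with G = True leaves only E, so E = True.
From (!C || !E) and E = True: C = False.

False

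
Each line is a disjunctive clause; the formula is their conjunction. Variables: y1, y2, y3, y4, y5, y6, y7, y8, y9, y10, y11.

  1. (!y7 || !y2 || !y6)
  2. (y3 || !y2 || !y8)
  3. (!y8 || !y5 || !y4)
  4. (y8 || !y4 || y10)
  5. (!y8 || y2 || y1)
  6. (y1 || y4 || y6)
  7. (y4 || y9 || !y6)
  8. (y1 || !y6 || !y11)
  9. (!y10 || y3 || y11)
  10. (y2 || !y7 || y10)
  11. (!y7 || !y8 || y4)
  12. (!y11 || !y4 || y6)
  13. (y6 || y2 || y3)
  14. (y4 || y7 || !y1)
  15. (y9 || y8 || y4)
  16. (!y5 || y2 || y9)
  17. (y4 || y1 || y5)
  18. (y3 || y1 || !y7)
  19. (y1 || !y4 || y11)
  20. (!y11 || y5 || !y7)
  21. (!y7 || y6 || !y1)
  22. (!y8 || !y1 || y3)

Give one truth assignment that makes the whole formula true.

y3 occurs only positively in the remaining clauses — set y3 = True.
Try y1 = True.
Branch on y2: take y2 = True.
For the remaining variables, y4 = True, y5 = False, y6 = False, y7 = False, y8 = True, y9 = False, y10 = True, y11 = False works.
Every clause has at least one true literal under this assignment.

y1=T, y2=T, y3=T, y4=T, y5=F, y6=F, y7=F, y8=T, y9=F, y10=T, y11=F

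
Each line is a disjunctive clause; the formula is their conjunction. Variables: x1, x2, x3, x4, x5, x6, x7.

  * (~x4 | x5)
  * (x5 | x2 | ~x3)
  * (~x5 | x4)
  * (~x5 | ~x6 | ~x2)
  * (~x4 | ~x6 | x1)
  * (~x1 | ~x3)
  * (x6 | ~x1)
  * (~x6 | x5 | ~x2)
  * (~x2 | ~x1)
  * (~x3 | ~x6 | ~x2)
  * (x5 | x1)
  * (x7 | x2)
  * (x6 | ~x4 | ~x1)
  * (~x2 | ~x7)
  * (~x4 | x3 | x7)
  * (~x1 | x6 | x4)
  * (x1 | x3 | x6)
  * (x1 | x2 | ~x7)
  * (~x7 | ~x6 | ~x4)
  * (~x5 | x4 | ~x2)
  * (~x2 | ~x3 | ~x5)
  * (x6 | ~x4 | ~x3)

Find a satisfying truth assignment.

x1=1, x2=0, x3=0, x4=0, x5=0, x6=1, x7=1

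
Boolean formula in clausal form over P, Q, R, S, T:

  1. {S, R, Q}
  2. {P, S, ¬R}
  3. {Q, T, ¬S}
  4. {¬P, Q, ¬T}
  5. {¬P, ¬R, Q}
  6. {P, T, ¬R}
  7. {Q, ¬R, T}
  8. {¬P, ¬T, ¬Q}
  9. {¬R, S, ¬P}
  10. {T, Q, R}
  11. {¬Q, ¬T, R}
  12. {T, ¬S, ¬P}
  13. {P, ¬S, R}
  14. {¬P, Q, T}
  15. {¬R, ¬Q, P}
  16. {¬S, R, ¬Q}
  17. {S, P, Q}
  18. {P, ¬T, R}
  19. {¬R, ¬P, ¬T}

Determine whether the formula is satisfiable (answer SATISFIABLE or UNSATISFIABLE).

Branch on P: take P = True.
Branch on Q: take Q = True.
  then T is forced to False.
  then S is forced to False.
  then R is forced to False.
So P=1, Q=1, R=0, S=0, T=0 is a satisfying assignment.

SATISFIABLE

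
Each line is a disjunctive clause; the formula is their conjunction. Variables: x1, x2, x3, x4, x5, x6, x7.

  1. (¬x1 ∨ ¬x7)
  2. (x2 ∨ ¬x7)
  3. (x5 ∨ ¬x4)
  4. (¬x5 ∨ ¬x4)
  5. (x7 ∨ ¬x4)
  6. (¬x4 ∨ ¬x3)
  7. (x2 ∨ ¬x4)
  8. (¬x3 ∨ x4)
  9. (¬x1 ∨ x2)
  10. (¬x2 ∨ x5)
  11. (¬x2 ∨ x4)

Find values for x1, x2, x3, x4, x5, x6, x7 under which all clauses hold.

x1=False, x2=False, x3=False, x4=False, x5=False, x6=True, x7=False

Check each clause:
  1. (¬x1 ∨ ¬x7) — ¬x7 is true.
  2. (x2 ∨ ¬x7) — ¬x7 is true.
  3. (¬x4 ∨ x5) — ¬x4 is true.
  4. (¬x4 ∨ ¬x5) — ¬x5 is true.
  5. (x7 ∨ ¬x4) — ¬x4 is true.
  6. (¬x4 ∨ ¬x3) — ¬x4 is true.
  7. (¬x4 ∨ x2) — ¬x4 is true.
  8. (x4 ∨ ¬x3) — ¬x3 is true.
  9. (x2 ∨ ¬x1) — ¬x1 is true.
  10. (x5 ∨ ¬x2) — ¬x2 is true.
  11. (¬x2 ∨ x4) — ¬x2 is true.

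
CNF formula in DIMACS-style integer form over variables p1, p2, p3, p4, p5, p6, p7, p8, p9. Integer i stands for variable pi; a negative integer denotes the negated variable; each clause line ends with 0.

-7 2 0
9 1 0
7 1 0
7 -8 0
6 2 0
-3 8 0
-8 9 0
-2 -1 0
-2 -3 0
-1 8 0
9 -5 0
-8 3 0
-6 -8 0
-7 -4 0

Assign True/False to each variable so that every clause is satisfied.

p1 = 0  p2 = 1  p3 = 0  p4 = 0  p5 = 1  p6 = 1  p7 = 1  p8 = 0  p9 = 1

Pure literal: p4 appears only negated; assign p4 = False.
p9 occurs only positively in the remaining clauses — set p9 = True.
Branch on p1: take p1 = False.
  then p7 is forced to True.
  then p2 is forced to True.
  then p3 is forced to False.
  then p8 is forced to False.
p5, p6 are now unconstrained; take p5 = True, p6 = True.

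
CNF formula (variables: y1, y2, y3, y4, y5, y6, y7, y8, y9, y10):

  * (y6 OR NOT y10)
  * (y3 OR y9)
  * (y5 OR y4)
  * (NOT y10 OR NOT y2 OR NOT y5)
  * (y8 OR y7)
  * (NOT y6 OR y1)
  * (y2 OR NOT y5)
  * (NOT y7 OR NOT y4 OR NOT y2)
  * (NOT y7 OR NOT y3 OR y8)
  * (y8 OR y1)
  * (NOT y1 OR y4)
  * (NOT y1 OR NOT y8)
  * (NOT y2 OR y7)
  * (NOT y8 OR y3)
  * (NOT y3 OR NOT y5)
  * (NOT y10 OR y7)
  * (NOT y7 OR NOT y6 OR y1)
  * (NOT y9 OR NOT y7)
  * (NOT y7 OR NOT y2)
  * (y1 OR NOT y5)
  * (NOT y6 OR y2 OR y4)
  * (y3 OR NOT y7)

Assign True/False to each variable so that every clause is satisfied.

Pure literal: y10 appears only negated; assign y10 = False.
Set y1 = False and propagate.
  then y6 is forced to False.
  then y8 is forced to True.
  then y3 is forced to True.
  then y5 is forced to False.
  then y4 is forced to True.
Set y2 = False and propagate.
For the remaining variables, y7 = True, y9 = False works.
Every clause has at least one true literal under this assignment.
Check each clause:
  1. (y6 OR NOT y10) — NOT y10 is true.
  2. (y9 OR y3) — y3 is true.
  3. (y5 OR y4) — y4 is true.
  4. (NOT y10 OR NOT y2 OR NOT y5) — NOT y5 is true.
  5. (y8 OR y7) — y8 is true.
  6. (NOT y6 OR y1) — NOT y6 is true.
  7. (y2 OR NOT y5) — NOT y5 is true.
  8. (NOT y7 OR NOT y2 OR NOT y4) — NOT y2 is true.
  9. (y8 OR NOT y7 OR NOT y3) — y8 is true.
  10. (y8 OR y1) — y8 is true.
  11. (y4 OR NOT y1) — y4 is true.
  12. (NOT y1 OR NOT y8) — NOT y1 is true.
  13. (NOT y2 OR y7) — NOT y2 is true.
  14. (NOT y8 OR y3) — y3 is true.
  15. (NOT y3 OR NOT y5) — NOT y5 is true.
  16. (y7 OR NOT y10) — NOT y10 is true.
  17. (NOT y7 OR NOT y6 OR y1) — NOT y6 is true.
  18. (NOT y7 OR NOT y9) — NOT y9 is true.
  19. (NOT y2 OR NOT y7) — NOT y2 is true.
  20. (NOT y5 OR y1) — NOT y5 is true.
  21. (y4 OR y2 OR NOT y6) — NOT y6 is true.
  22. (y3 OR NOT y7) — y3 is true.

y1 = False, y2 = False, y3 = True, y4 = True, y5 = False, y6 = False, y7 = True, y8 = True, y9 = False, y10 = False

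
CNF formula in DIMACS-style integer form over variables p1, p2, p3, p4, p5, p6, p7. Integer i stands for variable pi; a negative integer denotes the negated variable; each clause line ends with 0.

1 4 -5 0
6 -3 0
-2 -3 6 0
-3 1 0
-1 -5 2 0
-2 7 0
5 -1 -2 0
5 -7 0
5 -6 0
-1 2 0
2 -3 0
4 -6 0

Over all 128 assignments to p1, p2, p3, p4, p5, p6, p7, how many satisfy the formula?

12

Split on p2, then p1.
  p2=1, p1=1: remaining (p3,p4,p5,p6,p7) ∈ {(0,0,1,0,1); (0,1,1,0,1); (0,1,1,1,1); (1,1,1,1,1)} — 4.
  p2=1, p1=0: remaining (p3,p4,p5,p6,p7) ∈ {(0,1,1,0,1); (0,1,1,1,1)} — 2.
  p2=0, p1=1: a clause becomes empty — 0.
  p2=0, p1=0: 6 of the 32 assignments to (p3,p4,p5,p6,p7) work.
Total: 4 + 2 + 0 + 6 = 12.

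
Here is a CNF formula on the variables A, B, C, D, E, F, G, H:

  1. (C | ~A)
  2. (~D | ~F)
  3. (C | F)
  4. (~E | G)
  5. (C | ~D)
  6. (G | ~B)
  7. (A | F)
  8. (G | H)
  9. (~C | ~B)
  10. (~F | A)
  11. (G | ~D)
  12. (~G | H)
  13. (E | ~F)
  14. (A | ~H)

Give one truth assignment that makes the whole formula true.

A=T, B=F, C=T, D=F, E=F, F=F, G=F, H=T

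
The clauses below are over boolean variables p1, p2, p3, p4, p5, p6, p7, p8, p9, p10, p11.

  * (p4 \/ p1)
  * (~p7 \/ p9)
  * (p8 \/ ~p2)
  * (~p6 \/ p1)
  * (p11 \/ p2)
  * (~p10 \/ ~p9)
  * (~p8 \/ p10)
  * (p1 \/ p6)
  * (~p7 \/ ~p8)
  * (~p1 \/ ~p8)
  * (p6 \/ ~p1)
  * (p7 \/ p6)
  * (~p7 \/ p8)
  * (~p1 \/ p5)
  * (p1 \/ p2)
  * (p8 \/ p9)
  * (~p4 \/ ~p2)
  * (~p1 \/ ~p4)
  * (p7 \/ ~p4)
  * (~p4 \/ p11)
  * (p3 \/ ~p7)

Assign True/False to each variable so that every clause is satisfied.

p1=True  p2=False  p3=True  p4=False  p5=True  p6=True  p7=False  p8=False  p9=True  p10=False  p11=True

Pure literal: p3 appears only positively; assign p3 = True.
p5 occurs only positively in the remaining clauses — set p5 = True.
Branch on p1: take p1 = True.
  then p8 is forced to False.
  then p2 is forced to False.
  then p11 is forced to True.
  then p6 is forced to True.
  then p7 is forced to False.
  then p9 is forced to True.
  then p10 is forced to False.
  then p4 is forced to False.
Every clause has at least one true literal under this assignment.
Check each clause:
  1. (p4 \/ p1) — p1 is true.
  2. (p9 \/ ~p7) — p9 is true.
  3. (p8 \/ ~p2) — ~p2 is true.
  4. (p1 \/ ~p6) — p1 is true.
  5. (p11 \/ p2) — p11 is true.
  6. (~p10 \/ ~p9) — ~p10 is true.
  7. (p10 \/ ~p8) — ~p8 is true.
  8. (p6 \/ p1) — p1 is true.
  9. (~p7 \/ ~p8) — ~p8 is true.
  10. (~p8 \/ ~p1) — ~p8 is true.
  11. (p6 \/ ~p1) — p6 is true.
  12. (p6 \/ p7) — p6 is true.
  13. (~p7 \/ p8) — ~p7 is true.
  14. (p5 \/ ~p1) — p5 is true.
  15. (p1 \/ p2) — p1 is true.
  16. (p8 \/ p9) — p9 is true.
  17. (~p2 \/ ~p4) — ~p4 is true.
  18. (~p1 \/ ~p4) — ~p4 is true.
  19. (p7 \/ ~p4) — ~p4 is true.
  20. (p11 \/ ~p4) — p11 is true.
  21. (~p7 \/ p3) — ~p7 is true.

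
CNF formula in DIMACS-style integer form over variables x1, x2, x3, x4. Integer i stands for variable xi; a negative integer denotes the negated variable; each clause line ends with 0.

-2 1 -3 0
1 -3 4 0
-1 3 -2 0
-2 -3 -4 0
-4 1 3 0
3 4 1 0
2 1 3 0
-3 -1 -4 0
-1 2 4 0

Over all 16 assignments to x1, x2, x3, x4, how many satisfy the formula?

The models are:
  x1=0 x2=0 x3=1 x4=1
  x1=1 x2=0 x3=0 x4=1
  x1=1 x2=1 x3=1 x4=0
That's 3 in total.

3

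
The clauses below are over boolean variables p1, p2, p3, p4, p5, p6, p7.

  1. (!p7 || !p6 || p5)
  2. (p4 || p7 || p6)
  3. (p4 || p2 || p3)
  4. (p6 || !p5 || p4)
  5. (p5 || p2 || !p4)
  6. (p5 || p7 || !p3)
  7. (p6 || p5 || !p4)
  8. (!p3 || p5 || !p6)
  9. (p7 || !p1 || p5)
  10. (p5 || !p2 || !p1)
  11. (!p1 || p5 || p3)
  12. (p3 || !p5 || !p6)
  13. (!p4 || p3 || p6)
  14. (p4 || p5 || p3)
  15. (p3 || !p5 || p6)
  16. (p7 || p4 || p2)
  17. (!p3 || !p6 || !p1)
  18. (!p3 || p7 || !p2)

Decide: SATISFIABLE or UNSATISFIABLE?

SATISFIABLE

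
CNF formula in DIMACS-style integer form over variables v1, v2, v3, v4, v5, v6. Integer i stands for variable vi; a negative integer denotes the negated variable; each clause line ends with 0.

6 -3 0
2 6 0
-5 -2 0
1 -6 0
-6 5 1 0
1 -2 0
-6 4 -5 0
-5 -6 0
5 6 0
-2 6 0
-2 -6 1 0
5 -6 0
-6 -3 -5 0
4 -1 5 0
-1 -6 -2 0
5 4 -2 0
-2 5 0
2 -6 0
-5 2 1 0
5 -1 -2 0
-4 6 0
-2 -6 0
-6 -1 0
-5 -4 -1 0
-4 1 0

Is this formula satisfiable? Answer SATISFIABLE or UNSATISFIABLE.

UNSATISFIABLE

v6 = True:
  propagation gives v1=True; an empty clause results — contradiction.
v6 = False:
  propagation gives v3=False, v2=True; an empty clause results — contradiction.
Every branch closes, so no satisfying assignment exists.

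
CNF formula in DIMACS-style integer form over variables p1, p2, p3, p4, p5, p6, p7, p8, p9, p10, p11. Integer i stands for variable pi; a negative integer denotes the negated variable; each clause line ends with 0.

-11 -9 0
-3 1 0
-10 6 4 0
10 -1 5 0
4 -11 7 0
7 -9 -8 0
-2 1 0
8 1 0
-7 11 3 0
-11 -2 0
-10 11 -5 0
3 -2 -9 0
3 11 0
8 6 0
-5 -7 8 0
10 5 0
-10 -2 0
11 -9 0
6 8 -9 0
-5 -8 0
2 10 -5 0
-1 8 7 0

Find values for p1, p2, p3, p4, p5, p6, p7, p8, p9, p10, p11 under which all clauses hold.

p1 = False, p2 = False, p3 = False, p4 = True, p5 = False, p6 = False, p7 = False, p8 = True, p9 = False, p10 = True, p11 = True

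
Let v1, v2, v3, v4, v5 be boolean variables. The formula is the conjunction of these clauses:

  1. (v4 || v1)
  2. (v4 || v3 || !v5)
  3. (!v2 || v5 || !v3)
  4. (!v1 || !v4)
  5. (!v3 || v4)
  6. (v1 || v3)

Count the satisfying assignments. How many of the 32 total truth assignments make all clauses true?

5

The models are:
  v1=0 v2=0 v3=1 v4=1 v5=0
  v1=0 v2=0 v3=1 v4=1 v5=1
  v1=0 v2=1 v3=1 v4=1 v5=1
  v1=1 v2=0 v3=0 v4=0 v5=0
  v1=1 v2=1 v3=0 v4=0 v5=0
Count: 5.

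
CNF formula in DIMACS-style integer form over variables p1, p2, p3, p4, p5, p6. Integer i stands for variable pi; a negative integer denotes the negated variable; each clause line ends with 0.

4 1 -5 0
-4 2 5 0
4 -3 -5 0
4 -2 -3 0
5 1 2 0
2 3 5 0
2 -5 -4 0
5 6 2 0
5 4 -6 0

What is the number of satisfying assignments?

Case analysis on p5 and p2:
  p5=T, p2=T: p6 free; 5 ways for (p1,p3,p4) × 2^1 = 10.
  p5=T, p2=F: remaining (p1,p3,p4,p6) ∈ {(T,F,F,F); (T,F,F,T)} — 2.
  p5=F, p2=T: p1 free; 5 ways for (p3,p4,p6) × 2^1 = 10.
  p5=F, p2=F: a clause becomes empty — 0.
Total: 10 + 2 + 10 + 0 = 22.

22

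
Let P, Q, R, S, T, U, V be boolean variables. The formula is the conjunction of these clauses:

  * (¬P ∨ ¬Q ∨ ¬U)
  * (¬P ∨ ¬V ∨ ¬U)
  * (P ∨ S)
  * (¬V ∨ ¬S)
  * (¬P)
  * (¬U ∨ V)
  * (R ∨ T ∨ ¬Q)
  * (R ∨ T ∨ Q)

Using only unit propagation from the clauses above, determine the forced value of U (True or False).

False

(¬P) stands alone — P = False.
In (P ∨ S), P is now false; S must hold, so S = True.
From (¬S ∨ ¬V) and S = True: V = False.
From (¬U ∨ V) and V = False: U = False.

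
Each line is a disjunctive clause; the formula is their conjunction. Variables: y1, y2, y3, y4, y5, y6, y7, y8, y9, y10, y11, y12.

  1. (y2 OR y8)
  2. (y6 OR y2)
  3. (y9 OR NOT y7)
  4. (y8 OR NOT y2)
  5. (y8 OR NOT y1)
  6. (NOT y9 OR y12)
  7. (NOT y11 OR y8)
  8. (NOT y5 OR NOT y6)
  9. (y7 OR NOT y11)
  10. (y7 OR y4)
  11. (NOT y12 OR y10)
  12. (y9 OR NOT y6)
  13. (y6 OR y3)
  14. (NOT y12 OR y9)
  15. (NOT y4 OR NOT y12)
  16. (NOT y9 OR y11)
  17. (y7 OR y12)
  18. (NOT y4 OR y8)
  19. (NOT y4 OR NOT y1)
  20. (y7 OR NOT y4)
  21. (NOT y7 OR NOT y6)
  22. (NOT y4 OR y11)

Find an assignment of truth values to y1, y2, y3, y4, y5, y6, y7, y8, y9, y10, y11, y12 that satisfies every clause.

y3 occurs only positively in the remaining clauses — set y3 = True.
y5 occurs only negated in the remaining clauses — set y5 = False.
Try y1 = True.
  then y8 is forced to True.
  then y4 is forced to False.
  then y7 is forced to True.
  then y9 is forced to True.
  then y12 is forced to True.
  then y10 is forced to True.
  then y11 is forced to True.
  then y6 is forced to False.
  then y2 is forced to True.

y1 = 1, y2 = 1, y3 = 1, y4 = 0, y5 = 0, y6 = 0, y7 = 1, y8 = 1, y9 = 1, y10 = 1, y11 = 1, y12 = 1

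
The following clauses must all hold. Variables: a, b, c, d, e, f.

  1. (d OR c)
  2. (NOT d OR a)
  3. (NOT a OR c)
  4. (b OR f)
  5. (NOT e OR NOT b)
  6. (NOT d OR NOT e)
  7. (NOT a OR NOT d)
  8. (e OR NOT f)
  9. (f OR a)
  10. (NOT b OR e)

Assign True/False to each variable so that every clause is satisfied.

a=0, b=0, c=1, d=0, e=1, f=1

c occurs only positively in the remaining clauses — set c = True.
Try a = False.
  then d is forced to False.
  then f is forced to True.
  then e is forced to True.
  then b is forced to False.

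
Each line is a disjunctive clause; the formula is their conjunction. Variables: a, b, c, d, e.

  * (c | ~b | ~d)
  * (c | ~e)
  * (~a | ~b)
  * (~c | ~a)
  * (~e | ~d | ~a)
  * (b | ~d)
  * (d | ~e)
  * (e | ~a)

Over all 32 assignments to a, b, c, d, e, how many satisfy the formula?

6

Satisfying assignments:
  a=F b=F c=F d=F e=F
  a=F b=F c=T d=F e=F
  a=F b=T c=F d=F e=F
  a=F b=T c=T d=F e=F
  a=F b=T c=T d=T e=F
  a=F b=T c=T d=T e=T
That's 6 in total.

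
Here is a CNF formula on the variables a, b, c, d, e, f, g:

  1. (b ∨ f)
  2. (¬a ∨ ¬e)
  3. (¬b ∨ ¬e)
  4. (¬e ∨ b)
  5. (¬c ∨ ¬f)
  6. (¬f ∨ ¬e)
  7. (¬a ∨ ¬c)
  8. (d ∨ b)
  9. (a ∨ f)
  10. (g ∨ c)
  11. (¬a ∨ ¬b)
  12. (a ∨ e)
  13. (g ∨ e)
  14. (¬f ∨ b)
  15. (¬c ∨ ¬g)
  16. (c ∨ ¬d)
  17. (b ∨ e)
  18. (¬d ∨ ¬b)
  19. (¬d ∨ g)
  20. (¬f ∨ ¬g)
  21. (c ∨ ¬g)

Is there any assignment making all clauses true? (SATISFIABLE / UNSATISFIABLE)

UNSATISFIABLE

b = True:
  propagation gives e=False, a=False; an empty clause results — contradiction.
b = False:
  propagation gives f=True; an empty clause results — contradiction.
Every branch closes, so no satisfying assignment exists.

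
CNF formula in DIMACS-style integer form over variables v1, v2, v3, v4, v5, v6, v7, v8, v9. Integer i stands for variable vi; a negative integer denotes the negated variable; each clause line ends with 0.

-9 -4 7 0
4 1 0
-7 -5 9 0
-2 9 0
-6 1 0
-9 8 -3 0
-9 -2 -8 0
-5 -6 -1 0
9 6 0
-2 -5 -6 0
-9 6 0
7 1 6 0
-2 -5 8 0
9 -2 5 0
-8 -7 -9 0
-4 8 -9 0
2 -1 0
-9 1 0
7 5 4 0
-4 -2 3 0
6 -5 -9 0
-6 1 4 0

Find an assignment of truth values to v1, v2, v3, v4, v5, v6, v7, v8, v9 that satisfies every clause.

v1=1, v2=1, v3=0, v4=0, v5=0, v6=1, v7=1, v8=0, v9=1

Branch on v1: take v1 = True.
  then v2 is forced to True.
  then v9 is forced to True.
  then v8 is forced to False.
  then v3 is forced to False.
  then v6 is forced to True.
  then v5 is forced to False.
  then v4 is forced to False.
  then v7 is forced to True.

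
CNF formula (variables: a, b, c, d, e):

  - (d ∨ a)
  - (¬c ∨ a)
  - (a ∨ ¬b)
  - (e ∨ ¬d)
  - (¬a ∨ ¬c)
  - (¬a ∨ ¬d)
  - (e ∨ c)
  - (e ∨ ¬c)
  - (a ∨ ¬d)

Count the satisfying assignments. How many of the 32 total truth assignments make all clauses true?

2

The models are:
  a=T b=F c=F d=F e=T
  a=T b=T c=F d=F e=T
Count: 2.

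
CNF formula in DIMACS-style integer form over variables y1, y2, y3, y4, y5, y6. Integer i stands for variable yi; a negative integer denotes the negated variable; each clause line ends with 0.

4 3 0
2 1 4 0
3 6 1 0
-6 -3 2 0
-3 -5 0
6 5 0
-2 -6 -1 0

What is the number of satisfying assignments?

10

Split on y3, then y6.
  y3=T, y6=T: remaining (y1,y2,y4,y5) ∈ {(F,T,F,F); (F,T,T,F)} — 2.
  y3=T, y6=F: a clause becomes empty — 0.
  y3=F, y6=T: y5 free; 3 ways for (y1,y2,y4) × 2^1 = 6.
  y3=F, y6=F: remaining (y1,y2,y4,y5) ∈ {(T,F,T,T); (T,T,T,T)} — 2.
Total: 2 + 0 + 6 + 2 = 10.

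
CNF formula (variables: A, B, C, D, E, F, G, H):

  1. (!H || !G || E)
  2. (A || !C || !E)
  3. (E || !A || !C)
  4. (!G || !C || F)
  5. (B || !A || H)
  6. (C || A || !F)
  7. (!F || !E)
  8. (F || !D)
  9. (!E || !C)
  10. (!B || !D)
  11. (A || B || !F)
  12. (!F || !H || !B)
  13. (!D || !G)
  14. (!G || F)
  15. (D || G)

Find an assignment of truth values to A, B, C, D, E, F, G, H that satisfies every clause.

A = 1  B = 0  C = 0  D = 1  E = 0  F = 1  G = 0  H = 1

Check each clause:
  1. (!G || E || !H) — !G is true.
  2. (!E || !C || A) — A is true.
  3. (E || !A || !C) — !C is true.
  4. (!G || !C || F) — !G is true.
  5. (H || !A || B) — H is true.
  6. (A || C || !F) — A is true.
  7. (!F || !E) — !E is true.
  8. (F || !D) — F is true.
  9. (!E || !C) — !E is true.
  10. (!B || !D) — !B is true.
  11. (!F || B || A) — A is true.
  12. (!B || !F || !H) — !B is true.
  13. (!G || !D) — !G is true.
  14. (!G || F) — !G is true.
  15. (D || G) — D is true.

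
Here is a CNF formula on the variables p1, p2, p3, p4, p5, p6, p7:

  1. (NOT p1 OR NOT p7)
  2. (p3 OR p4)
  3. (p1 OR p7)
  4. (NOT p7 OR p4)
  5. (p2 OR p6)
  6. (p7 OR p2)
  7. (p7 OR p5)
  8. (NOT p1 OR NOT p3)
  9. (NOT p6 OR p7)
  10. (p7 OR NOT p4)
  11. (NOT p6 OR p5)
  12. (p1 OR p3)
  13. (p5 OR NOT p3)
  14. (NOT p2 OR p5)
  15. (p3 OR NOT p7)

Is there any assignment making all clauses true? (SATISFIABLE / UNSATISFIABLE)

p5 occurs only positively in the remaining clauses — set p5 = True.
Set p1 = False and propagate.
  then p7 is forced to True.
  then p4 is forced to True.
  then p3 is forced to True.
Try p2 = False.
  then p6 is forced to True.
Every clause has at least one true literal under this assignment.
So p1=False, p2=False, p3=True, p4=True, p5=True, p6=True, p7=True is a satisfying assignment.

SATISFIABLE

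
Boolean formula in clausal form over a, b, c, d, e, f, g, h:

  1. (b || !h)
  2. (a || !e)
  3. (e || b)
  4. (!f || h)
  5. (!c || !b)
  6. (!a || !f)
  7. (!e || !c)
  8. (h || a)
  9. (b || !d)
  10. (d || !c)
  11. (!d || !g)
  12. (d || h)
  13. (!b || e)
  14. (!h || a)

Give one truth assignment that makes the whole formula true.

Pure literal: c appears only negated; assign c = False.
f occurs only negated in the remaining clauses — set f = False.
Set a = True and propagate.
Try b = True.
  then e is forced to True.
Try d = False.
  then h is forced to True.
g is now unconstrained; take g = False.

a = True, b = True, c = False, d = False, e = True, f = False, g = False, h = True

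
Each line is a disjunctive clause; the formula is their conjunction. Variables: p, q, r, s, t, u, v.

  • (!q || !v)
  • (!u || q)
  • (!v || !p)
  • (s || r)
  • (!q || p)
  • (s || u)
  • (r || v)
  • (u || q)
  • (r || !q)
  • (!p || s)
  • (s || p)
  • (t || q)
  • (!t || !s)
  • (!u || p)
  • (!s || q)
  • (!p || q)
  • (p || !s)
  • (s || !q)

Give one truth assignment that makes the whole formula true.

p = T, q = T, r = T, s = T, t = F, u = T, v = F

r occurs only positively in the remaining clauses — set r = True.
Branch on p: take p = True.
  then v is forced to False.
  then s is forced to True.
  then t is forced to False.
  then q is forced to True.
u is now unconstrained; take u = True.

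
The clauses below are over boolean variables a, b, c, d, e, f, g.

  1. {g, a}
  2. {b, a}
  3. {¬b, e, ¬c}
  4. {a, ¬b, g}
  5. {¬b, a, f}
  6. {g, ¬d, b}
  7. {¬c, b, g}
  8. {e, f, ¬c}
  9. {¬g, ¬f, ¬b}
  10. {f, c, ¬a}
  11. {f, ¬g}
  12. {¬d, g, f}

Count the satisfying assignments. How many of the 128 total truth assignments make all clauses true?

17

Split on b, then g.
  b=1, g=1: a clause becomes empty — 0.
  b=1, g=0: 7 of the 32 assignments to (a,c,d,e,f) work.
  b=0, g=1: forces a=1; f=1; c, d, e free → 2^3 = 8.
  b=0, g=0: remaining (a,c,d,e,f) ∈ {(1,0,0,0,1); (1,0,0,1,1)} — 2.
Total: 0 + 7 + 8 + 2 = 17.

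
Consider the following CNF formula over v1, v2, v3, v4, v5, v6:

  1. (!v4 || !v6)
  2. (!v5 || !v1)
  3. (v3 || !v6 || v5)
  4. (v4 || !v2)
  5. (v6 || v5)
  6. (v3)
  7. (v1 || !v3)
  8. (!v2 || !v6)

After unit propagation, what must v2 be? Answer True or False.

Unit clause (v3) sets v3 = True.
In (!v3 || v1), !v3 is now false; v1 must hold, so v1 = True.
From (!v5 || !v1) and v1 = True: v5 = False.
In (v5 || v6), v5 is now false; v6 must hold, so v6 = True.
From (!v6 || !v4) and v6 = True: v4 = False.
In (!v2 || v4), v4 is now false; !v2 must hold, so v2 = False.

False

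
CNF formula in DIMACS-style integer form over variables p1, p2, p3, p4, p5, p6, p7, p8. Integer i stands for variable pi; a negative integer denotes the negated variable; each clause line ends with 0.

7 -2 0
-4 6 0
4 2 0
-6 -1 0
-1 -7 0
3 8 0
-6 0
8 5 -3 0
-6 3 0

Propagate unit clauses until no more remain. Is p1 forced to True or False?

False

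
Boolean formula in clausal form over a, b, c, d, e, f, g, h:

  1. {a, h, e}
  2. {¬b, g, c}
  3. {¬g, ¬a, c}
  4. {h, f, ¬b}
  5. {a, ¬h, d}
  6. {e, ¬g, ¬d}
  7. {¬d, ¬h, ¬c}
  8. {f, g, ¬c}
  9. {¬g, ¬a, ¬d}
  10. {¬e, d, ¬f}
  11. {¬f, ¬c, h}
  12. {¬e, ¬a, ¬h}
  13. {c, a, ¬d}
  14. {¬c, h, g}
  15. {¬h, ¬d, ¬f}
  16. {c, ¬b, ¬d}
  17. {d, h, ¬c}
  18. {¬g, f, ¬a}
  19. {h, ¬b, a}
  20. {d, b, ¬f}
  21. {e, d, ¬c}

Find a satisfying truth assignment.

a=1, b=0, c=0, d=1, e=0, f=0, g=0, h=1

Set a = True and propagate.
Set b = False and propagate.
Try c = False.
  then g is forced to False.
The remaining clauses are satisfied by d = True, e = False, f = False, h = True.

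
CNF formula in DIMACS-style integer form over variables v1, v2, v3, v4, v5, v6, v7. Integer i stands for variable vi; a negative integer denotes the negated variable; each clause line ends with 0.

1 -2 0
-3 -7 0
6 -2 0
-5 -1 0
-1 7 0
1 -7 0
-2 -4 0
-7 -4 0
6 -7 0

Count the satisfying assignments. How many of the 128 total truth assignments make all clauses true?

18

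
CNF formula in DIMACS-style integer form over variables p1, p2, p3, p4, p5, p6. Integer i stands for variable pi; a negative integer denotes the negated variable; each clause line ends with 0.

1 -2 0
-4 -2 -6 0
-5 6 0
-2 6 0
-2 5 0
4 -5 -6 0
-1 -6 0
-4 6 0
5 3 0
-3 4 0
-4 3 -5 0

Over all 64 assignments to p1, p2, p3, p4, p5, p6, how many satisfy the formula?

2

The models are:
  p1=0 p2=0 p3=1 p4=1 p5=0 p6=1
  p1=0 p2=0 p3=1 p4=1 p5=1 p6=1
Count: 2.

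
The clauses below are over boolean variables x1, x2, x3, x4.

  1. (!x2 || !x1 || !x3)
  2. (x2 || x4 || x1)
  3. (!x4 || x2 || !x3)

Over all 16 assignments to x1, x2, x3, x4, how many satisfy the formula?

Case analysis on x2 and x1:
  x2=1, x1=1: remaining (x3,x4) ∈ {(0,0); (0,1)} — 2.
  x2=1, x1=0: remaining (x3,x4) ∈ {(0,0); (0,1); (1,0); (1,1)} — 4.
  x2=0, x1=1: remaining (x3,x4) ∈ {(0,0); (0,1); (1,0)} — 3.
  x2=0, x1=0: remaining (x3,x4) ∈ {(0,1)} — 1.
Total: 2 + 4 + 3 + 1 = 10.

10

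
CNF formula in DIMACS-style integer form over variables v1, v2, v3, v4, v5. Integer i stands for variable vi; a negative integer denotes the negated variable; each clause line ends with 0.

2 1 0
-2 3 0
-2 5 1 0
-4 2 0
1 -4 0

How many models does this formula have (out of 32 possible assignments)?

9

Case analysis on v2 and v1:
  v2=T, v1=T: remaining (v3,v4,v5) ∈ {(T,F,F); (T,F,T); (T,T,F); (T,T,T)} — 4.
  v2=T, v1=F: remaining (v3,v4,v5) ∈ {(T,F,T)} — 1.
  v2=F, v1=T: remaining (v3,v4,v5) ∈ {(F,F,F); (F,F,T); (T,F,F); (T,F,T)} — 4.
  v2=F, v1=F: a clause becomes empty — 0.
Total: 4 + 1 + 4 + 0 = 9.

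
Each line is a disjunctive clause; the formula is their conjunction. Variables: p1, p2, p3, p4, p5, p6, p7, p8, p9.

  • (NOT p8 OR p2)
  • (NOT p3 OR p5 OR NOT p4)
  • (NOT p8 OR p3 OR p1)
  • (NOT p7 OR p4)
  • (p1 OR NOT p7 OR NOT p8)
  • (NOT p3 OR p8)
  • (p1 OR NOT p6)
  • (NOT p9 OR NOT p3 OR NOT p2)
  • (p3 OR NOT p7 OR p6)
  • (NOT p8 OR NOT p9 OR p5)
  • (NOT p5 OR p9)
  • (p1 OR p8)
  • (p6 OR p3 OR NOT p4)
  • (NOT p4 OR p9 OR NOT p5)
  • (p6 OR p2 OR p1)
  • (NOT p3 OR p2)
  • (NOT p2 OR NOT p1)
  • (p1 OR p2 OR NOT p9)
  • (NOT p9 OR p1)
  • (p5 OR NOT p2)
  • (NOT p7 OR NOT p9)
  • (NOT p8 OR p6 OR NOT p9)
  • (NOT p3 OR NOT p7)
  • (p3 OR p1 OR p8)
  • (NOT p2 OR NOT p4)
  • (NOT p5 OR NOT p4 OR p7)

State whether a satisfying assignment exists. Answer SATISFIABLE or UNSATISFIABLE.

SATISFIABLE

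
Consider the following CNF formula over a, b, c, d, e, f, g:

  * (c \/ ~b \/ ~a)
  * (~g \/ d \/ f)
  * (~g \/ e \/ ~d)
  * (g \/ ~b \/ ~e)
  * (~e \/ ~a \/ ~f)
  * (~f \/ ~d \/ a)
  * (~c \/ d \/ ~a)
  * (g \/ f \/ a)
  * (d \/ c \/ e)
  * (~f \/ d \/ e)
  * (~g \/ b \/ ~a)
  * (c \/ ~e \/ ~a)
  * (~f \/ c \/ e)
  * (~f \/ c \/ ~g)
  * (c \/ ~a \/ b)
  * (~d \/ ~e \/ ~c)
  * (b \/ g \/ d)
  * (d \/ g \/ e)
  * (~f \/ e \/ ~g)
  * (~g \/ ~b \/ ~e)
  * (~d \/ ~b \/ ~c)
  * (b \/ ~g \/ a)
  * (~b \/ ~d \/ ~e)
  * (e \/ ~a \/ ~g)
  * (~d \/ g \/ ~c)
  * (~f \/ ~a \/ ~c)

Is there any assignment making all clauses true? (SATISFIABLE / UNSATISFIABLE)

UNSATISFIABLE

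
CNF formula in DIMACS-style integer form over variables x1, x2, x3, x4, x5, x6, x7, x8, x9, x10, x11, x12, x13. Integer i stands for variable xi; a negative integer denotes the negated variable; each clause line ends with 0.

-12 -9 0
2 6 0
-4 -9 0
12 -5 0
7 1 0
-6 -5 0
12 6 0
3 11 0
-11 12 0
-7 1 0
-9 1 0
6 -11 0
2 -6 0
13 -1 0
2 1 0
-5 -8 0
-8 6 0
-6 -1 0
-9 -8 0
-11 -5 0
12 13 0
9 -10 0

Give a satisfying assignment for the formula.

x1 = 1, x2 = 1, x3 = 1, x4 = 1, x5 = 0, x6 = 0, x7 = 1, x8 = 0, x9 = 0, x10 = 0, x11 = 0, x12 = 1, x13 = 1

Pure literal: x2 appears only positively; assign x2 = True.
Pure literal: x3 appears only positively; assign x3 = True.
Try x1 = True.
  then x13 is forced to True.
  then x6 is forced to False.
  then x12 is forced to True.
  then x9 is forced to False.
  then x11 is forced to False.
  then x8 is forced to False.
  then x10 is forced to False.
x4, x5, x7 are now unconstrained; take x4 = True, x5 = False, x7 = True.
Every clause has at least one true literal under this assignment.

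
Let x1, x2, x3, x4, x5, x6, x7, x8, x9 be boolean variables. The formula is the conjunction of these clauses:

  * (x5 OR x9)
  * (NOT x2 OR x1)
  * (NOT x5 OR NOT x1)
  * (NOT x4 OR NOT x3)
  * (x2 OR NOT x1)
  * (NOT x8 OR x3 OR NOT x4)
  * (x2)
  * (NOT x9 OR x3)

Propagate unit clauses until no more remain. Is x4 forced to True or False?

False

(x2) is a unit clause: x2 = True.
From (x1 OR NOT x2) and x2 = True: x1 = True.
In (NOT x1 OR NOT x5), NOT x1 is now false; NOT x5 must hold, so x5 = False.
From (x9 OR x5) and x5 = False: x9 = True.
(x3 OR NOT x9) with x9 = True leaves only x3, so x3 = True.
In (NOT x3 OR NOT x4), NOT x3 is now false; NOT x4 must hold, so x4 = False.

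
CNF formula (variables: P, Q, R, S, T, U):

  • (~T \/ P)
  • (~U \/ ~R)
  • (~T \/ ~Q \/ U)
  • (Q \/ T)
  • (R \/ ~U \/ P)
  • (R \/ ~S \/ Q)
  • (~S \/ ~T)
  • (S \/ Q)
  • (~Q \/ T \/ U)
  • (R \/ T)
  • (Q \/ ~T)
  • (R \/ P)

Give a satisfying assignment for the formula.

P = T, Q = T, R = F, S = F, T = T, U = T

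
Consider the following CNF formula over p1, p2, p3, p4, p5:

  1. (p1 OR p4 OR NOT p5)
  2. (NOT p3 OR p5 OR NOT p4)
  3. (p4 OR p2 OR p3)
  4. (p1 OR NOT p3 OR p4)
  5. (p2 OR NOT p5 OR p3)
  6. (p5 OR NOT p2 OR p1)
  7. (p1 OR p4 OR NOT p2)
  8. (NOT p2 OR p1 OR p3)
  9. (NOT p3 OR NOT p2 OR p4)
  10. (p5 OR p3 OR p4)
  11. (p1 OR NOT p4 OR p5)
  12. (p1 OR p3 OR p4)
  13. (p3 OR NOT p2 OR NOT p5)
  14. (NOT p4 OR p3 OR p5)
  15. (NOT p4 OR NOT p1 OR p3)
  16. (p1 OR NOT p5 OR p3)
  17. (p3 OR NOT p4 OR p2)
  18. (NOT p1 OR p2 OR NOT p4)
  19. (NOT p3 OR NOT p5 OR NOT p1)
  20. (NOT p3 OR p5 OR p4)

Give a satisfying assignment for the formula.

p1=False  p2=False  p3=True  p4=True  p5=True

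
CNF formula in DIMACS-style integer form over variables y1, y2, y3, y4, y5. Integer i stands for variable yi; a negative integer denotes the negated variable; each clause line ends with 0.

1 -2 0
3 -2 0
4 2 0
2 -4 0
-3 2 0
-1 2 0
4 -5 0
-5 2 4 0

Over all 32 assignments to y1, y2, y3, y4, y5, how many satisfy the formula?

3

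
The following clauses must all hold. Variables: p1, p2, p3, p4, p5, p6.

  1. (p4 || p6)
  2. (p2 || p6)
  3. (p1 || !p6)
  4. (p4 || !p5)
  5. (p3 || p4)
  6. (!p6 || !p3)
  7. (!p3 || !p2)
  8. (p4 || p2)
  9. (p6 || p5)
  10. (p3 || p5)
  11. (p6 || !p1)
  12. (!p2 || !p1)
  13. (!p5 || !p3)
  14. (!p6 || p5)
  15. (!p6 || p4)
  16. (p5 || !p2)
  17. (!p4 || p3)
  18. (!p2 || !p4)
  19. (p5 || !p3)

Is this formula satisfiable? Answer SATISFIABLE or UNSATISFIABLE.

UNSATISFIABLE

p6 = True:
  propagation gives p1=True, p3=False, p4=True; an empty clause results — contradiction.
p6 = False:
  propagation gives p4=True, p2=True; an empty clause results — contradiction.
Every branch closes, so no satisfying assignment exists.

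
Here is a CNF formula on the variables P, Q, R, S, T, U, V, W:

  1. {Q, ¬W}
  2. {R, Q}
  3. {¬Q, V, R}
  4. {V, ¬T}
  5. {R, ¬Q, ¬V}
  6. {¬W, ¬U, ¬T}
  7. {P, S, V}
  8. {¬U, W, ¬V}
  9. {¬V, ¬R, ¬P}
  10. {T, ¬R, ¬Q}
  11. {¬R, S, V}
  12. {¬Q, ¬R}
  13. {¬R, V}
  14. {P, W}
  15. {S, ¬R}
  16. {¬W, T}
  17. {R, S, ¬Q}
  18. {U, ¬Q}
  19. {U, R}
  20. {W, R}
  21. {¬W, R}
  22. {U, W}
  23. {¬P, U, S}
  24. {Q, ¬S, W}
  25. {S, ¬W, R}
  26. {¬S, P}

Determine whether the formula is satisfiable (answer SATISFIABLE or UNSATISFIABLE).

UNSATISFIABLE

R = True:
  propagation gives Q=False, W=False, V=True, U=False; an empty clause results — contradiction.
R = False:
  propagation gives Q=True, V=True; an empty clause results — contradiction.
Every branch closes, so no satisfying assignment exists.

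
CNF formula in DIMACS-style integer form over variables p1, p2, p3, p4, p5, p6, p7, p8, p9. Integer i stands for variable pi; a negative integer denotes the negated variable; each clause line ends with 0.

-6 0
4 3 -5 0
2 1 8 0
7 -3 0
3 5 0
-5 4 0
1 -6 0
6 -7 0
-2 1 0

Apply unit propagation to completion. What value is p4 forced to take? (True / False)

True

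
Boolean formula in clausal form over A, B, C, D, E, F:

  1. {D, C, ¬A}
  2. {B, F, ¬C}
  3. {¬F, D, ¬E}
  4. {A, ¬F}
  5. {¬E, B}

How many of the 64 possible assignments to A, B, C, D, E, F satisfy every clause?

25

Split on F, then A.
  F=T, A=T: 8 of the 16 assignments to (B,C,D,E) work.
  F=T, A=F: a clause becomes empty — 0.
  F=F, A=T: 7 of the 16 assignments to (B,C,D,E) work.
  F=F, A=F: D free; 5 ways for (B,C,E) × 2^1 = 10.
Total: 8 + 0 + 7 + 10 = 25.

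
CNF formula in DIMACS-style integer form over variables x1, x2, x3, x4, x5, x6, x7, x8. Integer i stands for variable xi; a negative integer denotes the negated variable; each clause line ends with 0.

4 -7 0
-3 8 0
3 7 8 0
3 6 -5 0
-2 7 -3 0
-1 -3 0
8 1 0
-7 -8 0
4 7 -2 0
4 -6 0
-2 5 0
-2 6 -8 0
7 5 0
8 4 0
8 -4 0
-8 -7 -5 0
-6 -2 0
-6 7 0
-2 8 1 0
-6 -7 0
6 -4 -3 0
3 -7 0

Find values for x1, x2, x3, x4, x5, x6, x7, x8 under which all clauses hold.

x1 = False, x2 = False, x3 = True, x4 = False, x5 = True, x6 = False, x7 = False, x8 = True

Check each clause:
  1. (NOT x7 OR x4) — NOT x7 is true.
  2. (NOT x3 OR x8) — x8 is true.
  3. (x8 OR x3 OR x7) — x8 is true.
  4. (NOT x5 OR x3 OR x6) — x3 is true.
  5. (NOT x3 OR NOT x2 OR x7) — NOT x2 is true.
  6. (NOT x3 OR NOT x1) — NOT x1 is true.
  7. (x8 OR x1) — x8 is true.
  8. (NOT x8 OR NOT x7) — NOT x7 is true.
  9. (x7 OR x4 OR NOT x2) — NOT x2 is true.
  10. (x4 OR NOT x6) — NOT x6 is true.
  11. (NOT x2 OR x5) — x5 is true.
  12. (NOT x2 OR x6 OR NOT x8) — NOT x2 is true.
  13. (x5 OR x7) — x5 is true.
  14. (x4 OR x8) — x8 is true.
  15. (x8 OR NOT x4) — x8 is true.
  16. (NOT x7 OR NOT x8 OR NOT x5) — NOT x7 is true.
  17. (NOT x6 OR NOT x2) — NOT x6 is true.
  18. (x7 OR NOT x6) — NOT x6 is true.
  19. (x1 OR NOT x2 OR x8) — x8 is true.
  20. (NOT x6 OR NOT x7) — NOT x7 is true.
  21. (NOT x4 OR x6 OR NOT x3) — NOT x4 is true.
  22. (NOT x7 OR x3) — NOT x7 is true.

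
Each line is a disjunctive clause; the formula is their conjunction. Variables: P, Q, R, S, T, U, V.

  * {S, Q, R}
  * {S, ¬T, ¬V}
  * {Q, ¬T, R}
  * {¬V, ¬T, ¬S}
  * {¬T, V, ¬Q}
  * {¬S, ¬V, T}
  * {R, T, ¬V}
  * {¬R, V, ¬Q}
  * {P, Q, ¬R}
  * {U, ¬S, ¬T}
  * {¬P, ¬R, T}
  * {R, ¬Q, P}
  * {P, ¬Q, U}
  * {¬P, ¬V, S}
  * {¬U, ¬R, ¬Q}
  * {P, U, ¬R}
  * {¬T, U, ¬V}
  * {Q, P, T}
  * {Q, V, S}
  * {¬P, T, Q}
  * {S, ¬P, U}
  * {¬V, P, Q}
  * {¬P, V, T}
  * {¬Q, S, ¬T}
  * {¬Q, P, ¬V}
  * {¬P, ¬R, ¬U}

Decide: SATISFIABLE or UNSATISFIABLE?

UNSATISFIABLE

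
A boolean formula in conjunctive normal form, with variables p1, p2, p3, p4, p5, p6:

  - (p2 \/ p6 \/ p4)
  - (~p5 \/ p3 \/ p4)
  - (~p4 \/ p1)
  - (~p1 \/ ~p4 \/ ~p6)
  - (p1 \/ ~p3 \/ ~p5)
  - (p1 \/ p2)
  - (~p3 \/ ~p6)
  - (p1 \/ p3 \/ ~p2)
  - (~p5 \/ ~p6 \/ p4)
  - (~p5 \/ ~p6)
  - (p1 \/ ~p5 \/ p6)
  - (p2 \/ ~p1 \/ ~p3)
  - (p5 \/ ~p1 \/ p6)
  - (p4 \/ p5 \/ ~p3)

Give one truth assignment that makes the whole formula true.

Branch on p1: take p1 = True.
Set p2 = True and propagate.
The remaining clauses are satisfied by p3 = True, p4 = False, p5 = True, p6 = False.
Every clause has at least one true literal under this assignment.

p1=True  p2=True  p3=True  p4=False  p5=True  p6=False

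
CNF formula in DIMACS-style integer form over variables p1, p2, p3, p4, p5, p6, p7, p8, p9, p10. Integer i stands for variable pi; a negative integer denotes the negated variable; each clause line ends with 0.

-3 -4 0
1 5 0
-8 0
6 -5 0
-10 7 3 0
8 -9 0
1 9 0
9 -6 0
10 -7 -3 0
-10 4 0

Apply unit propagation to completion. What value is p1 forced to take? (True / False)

(~p8) stands alone — p8 = False.
(~p9 \/ p8) with p8 = False leaves only ~p9, so p9 = False.
In (p9 \/ p1), p9 is now false; p1 must hold, so p1 = True.

True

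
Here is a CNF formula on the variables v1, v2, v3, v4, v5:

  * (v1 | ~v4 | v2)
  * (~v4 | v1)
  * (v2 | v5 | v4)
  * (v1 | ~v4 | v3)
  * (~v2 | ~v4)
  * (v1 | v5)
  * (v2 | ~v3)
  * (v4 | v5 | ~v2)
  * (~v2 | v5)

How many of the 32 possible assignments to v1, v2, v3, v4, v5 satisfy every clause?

8

Split on v2, then v4.
  v2=T, v4=T: a clause becomes empty — 0.
  v2=T, v4=F: remaining (v1,v3,v5) ∈ {(F,F,T); (F,T,T); (T,F,T); (T,T,T)} — 4.
  v2=F, v4=T: remaining (v1,v3,v5) ∈ {(T,F,F); (T,F,T)} — 2.
  v2=F, v4=F: remaining (v1,v3,v5) ∈ {(F,F,T); (T,F,T)} — 2.
Total: 0 + 4 + 2 + 2 = 8.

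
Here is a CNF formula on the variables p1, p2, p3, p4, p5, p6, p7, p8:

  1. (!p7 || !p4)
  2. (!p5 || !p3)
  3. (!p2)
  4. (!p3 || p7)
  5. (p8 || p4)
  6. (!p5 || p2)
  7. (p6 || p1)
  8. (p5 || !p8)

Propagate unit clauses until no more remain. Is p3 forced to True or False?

False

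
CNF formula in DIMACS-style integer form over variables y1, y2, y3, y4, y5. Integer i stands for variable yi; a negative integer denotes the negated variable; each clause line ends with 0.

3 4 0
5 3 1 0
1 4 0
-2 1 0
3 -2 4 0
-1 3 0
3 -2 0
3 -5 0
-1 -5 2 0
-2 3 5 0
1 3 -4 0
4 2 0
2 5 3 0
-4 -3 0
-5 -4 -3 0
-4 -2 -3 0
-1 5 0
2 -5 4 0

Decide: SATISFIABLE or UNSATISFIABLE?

SATISFIABLE

Branch on y1: take y1 = True.
  then y3 is forced to True.
  then y4 is forced to False.
  then y2 is forced to True.
  then y5 is forced to True.
Every clause has at least one true literal under this assignment.
So y1=T, y2=T, y3=T, y4=F, y5=T is a satisfying assignment.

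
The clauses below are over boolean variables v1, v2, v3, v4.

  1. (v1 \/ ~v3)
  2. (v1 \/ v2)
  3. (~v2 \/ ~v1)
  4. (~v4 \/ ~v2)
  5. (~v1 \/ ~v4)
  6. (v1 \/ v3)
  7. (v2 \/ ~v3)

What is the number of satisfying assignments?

Satisfying assignments:
  v1=1 v2=0 v3=0 v4=0
That's 1 in total.

1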